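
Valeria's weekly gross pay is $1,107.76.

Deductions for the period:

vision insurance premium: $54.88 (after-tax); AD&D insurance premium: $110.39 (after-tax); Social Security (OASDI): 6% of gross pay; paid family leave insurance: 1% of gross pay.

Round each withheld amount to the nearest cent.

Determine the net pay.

$864.94

Paid family leave insurance: $1,107.76 × 0.01 = $11.08
Social Security (OASDI): $1,107.76 × 0.06 = $66.47
Vision insurance premium: $54.88
AD&D insurance premium: $110.39
Total deductions = $11.08 + $66.47 + $54.88 + $110.39 = $242.82
Net pay = $1,107.76 − $242.82 = $864.94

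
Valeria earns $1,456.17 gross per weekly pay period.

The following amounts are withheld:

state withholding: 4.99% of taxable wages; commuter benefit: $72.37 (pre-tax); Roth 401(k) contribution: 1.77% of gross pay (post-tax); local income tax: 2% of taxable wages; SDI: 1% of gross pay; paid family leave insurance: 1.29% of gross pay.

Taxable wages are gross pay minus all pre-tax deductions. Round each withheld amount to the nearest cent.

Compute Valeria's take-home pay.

Commuter benefit: $72.37
Taxable wages = $1,456.17 − $72.37 = $1,383.80
Local income tax: $1,383.80 × 0.02 = $27.68
State withholding: $1,383.80 × 0.0499 = $69.05
SDI: $1,456.17 × 0.01 = $14.56
Paid family leave insurance: $1,456.17 × 0.0129 = $18.78
Roth 401(k) contribution: $1,456.17 × 0.0177 = $25.77
Total deductions = $72.37 + $27.68 + $69.05 + $14.56 + $18.78 + $25.77 = $228.21
Net pay = $1,456.17 − $228.21 = $1,227.96

$1,227.96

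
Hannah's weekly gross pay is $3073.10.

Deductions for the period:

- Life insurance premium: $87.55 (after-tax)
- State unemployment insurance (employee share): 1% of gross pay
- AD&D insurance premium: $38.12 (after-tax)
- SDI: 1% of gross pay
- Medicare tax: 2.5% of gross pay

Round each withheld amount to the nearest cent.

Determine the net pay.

$2809.14

Medicare tax: $3073.10 × 0.025 = $76.83
State unemployment insurance (employee share): $3073.10 × 0.01 = $30.73
SDI: $3073.10 × 0.01 = $30.73
Life insurance premium: $87.55
AD&D insurance premium: $38.12
Total deductions = $76.83 + $30.73 + $30.73 + $87.55 + $38.12 = $263.96
Net pay = $3073.10 − $263.96 = $2809.14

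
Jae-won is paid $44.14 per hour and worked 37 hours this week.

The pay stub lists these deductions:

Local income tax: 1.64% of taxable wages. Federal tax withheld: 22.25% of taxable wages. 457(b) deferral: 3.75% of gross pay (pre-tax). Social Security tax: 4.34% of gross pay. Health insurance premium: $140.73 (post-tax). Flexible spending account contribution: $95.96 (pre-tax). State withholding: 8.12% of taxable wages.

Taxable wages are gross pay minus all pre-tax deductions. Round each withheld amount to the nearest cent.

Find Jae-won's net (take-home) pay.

$791.90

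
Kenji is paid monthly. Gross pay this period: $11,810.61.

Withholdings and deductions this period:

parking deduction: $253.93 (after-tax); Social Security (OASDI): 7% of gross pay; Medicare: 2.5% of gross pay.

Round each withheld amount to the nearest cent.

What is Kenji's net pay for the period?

Medicare: $11,810.61 × 0.025 = $295.27
Social Security (OASDI): $11,810.61 × 0.07 = $826.74
Parking deduction: $253.93
Total deductions = $295.27 + $826.74 + $253.93 = $1,375.94
Net pay = $11,810.61 − $1,375.94 = $10,434.67

$10,434.67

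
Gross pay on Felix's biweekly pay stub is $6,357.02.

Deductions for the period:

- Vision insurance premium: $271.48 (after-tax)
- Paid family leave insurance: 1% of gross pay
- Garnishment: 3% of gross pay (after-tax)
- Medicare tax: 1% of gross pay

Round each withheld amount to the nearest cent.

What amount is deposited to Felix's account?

$5,767.69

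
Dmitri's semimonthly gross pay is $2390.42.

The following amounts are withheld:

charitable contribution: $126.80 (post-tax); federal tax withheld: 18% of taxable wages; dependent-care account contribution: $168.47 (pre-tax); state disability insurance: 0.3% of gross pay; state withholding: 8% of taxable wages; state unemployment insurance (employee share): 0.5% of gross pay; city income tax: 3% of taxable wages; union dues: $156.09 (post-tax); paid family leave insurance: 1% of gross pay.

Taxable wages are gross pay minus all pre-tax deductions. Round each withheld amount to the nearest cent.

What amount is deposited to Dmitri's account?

Dependent-care account contribution: $168.47
Taxable wages = $2390.42 − $168.47 = $2221.95
City income tax: $2221.95 × 0.03 = $66.66
State withholding: $2221.95 × 0.08 = $177.76
Federal tax withheld: $2221.95 × 0.18 = $399.95
State disability insurance: $2390.42 × 0.003 = $7.17
State unemployment insurance (employee share): $2390.42 × 0.005 = $11.95
Paid family leave insurance: $2390.42 × 0.01 = $23.90
Charitable contribution: $126.80
Union dues: $156.09
Total deductions = $168.47 + $66.66 + $177.76 + $399.95 + $7.17 + $11.95 + $23.90 + $126.80 + $156.09 = $1138.75
Net pay = $2390.42 − $1138.75 = $1251.67

$1251.67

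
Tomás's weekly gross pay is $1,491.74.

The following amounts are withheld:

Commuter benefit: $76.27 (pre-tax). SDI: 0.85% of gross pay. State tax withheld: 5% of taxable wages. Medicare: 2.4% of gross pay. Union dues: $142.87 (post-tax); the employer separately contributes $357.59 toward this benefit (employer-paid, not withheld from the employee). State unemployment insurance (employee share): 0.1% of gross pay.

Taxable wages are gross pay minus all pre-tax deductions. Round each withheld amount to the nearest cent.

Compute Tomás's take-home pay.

Commuter benefit: $76.27
Taxable wages = $1,491.74 − $76.27 = $1,415.47
State tax withheld: $1,415.47 × 0.05 = $70.77
Medicare: $1,491.74 × 0.024 = $35.80
State unemployment insurance (employee share): $1,491.74 × 0.001 = $1.49
SDI: $1,491.74 × 0.0085 = $12.68
Union dues: $142.87
(Employer's $357.59 toward union dues is not withheld from the employee.)
Total deductions = $76.27 + $70.77 + $35.80 + $1.49 + $12.68 + $142.87 = $339.88
Net pay = $1,491.74 − $339.88 = $1,151.86

$1,151.86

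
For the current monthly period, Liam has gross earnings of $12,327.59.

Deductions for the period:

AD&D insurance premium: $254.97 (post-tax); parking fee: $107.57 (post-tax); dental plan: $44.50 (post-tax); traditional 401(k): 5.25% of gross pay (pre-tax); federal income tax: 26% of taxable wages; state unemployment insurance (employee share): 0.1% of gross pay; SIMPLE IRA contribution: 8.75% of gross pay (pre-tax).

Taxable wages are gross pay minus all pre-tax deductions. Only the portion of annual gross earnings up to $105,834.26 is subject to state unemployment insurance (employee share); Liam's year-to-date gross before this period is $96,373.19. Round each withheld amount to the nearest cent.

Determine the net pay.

$7,428.78

Traditional 401(k): $12,327.59 × 0.0525 = $647.20
SIMPLE IRA contribution: $12,327.59 × 0.0875 = $1,078.66
Pre-tax total = $647.20 + $1,078.66 = $1,725.86
Taxable wages = $12,327.59 − $1,725.86 = $10,601.73
Federal income tax: $10,601.73 × 0.26 = $2,756.45
State unemployment insurance (employee share): only $105,834.26 − $96,373.19 = $9,461.07 of this check is subject → $9,461.07 × 0.001 = $9.46
Parking fee: $107.57
AD&D insurance premium: $254.97
Dental plan: $44.50
Total deductions = $647.20 + $1,078.66 + $2,756.45 + $9.46 + $107.57 + $254.97 + $44.50 = $4,898.81
Net pay = $12,327.59 − $4,898.81 = $7,428.78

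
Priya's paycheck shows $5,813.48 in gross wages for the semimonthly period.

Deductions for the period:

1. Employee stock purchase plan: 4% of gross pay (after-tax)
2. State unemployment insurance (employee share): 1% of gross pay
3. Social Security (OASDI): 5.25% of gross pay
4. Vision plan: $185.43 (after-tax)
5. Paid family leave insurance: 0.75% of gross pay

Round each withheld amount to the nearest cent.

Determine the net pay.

$4,988.57

Social Security (OASDI): $5,813.48 × 0.0525 = $305.21
State unemployment insurance (employee share): $5,813.48 × 0.01 = $58.13
Paid family leave insurance: $5,813.48 × 0.0075 = $43.60
Employee stock purchase plan: $5,813.48 × 0.04 = $232.54
Vision plan: $185.43
Total deductions = $305.21 + $58.13 + $43.60 + $232.54 + $185.43 = $824.91
Net pay = $5,813.48 − $824.91 = $4,988.57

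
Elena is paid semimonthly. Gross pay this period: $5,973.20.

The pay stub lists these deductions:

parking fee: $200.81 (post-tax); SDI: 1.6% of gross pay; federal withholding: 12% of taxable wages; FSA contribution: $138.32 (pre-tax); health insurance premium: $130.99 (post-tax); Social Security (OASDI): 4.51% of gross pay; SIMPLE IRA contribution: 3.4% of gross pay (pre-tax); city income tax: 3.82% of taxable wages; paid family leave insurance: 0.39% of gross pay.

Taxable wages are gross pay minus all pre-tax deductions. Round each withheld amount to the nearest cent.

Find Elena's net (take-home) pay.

$4,020.79

SIMPLE IRA contribution: $5,973.20 × 0.034 = $203.09
FSA contribution: $138.32
Pre-tax total = $203.09 + $138.32 = $341.41
Taxable wages = $5,973.20 − $341.41 = $5,631.79
City income tax: $5,631.79 × 0.0382 = $215.13
Federal withholding: $5,631.79 × 0.12 = $675.81
Social Security (OASDI): $5,973.20 × 0.0451 = $269.39
SDI: $5,973.20 × 0.016 = $95.57
Paid family leave insurance: $5,973.20 × 0.0039 = $23.30
Health insurance premium: $130.99
Parking fee: $200.81
Total deductions = $203.09 + $138.32 + $215.13 + $675.81 + $269.39 + $95.57 + $23.30 + $130.99 + $200.81 = $1,952.41
Net pay = $5,973.20 − $1,952.41 = $4,020.79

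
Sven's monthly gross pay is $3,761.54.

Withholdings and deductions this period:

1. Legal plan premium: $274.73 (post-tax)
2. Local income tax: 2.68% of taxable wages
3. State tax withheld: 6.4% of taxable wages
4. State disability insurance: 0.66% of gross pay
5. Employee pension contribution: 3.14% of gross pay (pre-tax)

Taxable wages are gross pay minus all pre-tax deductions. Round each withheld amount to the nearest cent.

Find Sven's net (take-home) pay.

$3,013.05

Employee pension contribution: $3,761.54 × 0.0314 = $118.11
Taxable wages = $3,761.54 − $118.11 = $3,643.43
State tax withheld: $3,643.43 × 0.064 = $233.18
Local income tax: $3,643.43 × 0.0268 = $97.64
State disability insurance: $3,761.54 × 0.0066 = $24.83
Legal plan premium: $274.73
Total deductions = $118.11 + $233.18 + $97.64 + $24.83 + $274.73 = $748.49
Net pay = $3,761.54 − $748.49 = $3,013.05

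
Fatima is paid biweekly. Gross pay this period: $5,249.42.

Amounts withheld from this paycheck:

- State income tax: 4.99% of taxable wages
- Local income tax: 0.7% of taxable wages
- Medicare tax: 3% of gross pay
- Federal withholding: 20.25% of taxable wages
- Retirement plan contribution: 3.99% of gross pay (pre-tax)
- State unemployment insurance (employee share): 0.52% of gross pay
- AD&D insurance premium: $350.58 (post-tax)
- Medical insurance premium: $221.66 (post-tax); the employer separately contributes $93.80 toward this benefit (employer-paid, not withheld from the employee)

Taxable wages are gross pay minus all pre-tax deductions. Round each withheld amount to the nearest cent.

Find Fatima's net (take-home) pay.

Retirement plan contribution: $5,249.42 × 0.0399 = $209.45
Taxable wages = $5,249.42 − $209.45 = $5,039.97
Federal withholding: $5,039.97 × 0.2025 = $1,020.59
State income tax: $5,039.97 × 0.0499 = $251.49
Local income tax: $5,039.97 × 0.007 = $35.28
Medicare tax: $5,249.42 × 0.03 = $157.48
State unemployment insurance (employee share): $5,249.42 × 0.0052 = $27.30
AD&D insurance premium: $350.58
Medical insurance premium: $221.66
(Employer's $93.80 toward medical insurance premium is not withheld from the employee.)
Total deductions = $209.45 + $1,020.59 + $251.49 + $35.28 + $157.48 + $27.30 + $350.58 + $221.66 = $2,273.83
Net pay = $5,249.42 − $2,273.83 = $2,975.59

$2,975.59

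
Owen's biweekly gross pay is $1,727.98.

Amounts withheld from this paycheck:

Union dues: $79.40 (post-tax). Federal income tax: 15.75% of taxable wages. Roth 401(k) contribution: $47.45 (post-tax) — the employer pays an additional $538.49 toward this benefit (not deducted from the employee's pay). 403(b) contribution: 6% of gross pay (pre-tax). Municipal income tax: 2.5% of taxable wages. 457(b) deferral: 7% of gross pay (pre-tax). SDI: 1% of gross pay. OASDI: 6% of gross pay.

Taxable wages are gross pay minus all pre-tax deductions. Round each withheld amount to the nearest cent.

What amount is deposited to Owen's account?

403(b) contribution: $1,727.98 × 0.06 = $103.68
457(b) deferral: $1,727.98 × 0.07 = $120.96
Pre-tax total = $103.68 + $120.96 = $224.64
Taxable wages = $1,727.98 − $224.64 = $1,503.34
Federal income tax: $1,503.34 × 0.1575 = $236.78
Municipal income tax: $1,503.34 × 0.025 = $37.58
OASDI: $1,727.98 × 0.06 = $103.68
SDI: $1,727.98 × 0.01 = $17.28
Union dues: $79.40
Roth 401(k) contribution: $47.45
(Employer's $538.49 toward Roth 401(k) contribution is not withheld from the employee.)
Total deductions = $103.68 + $120.96 + $236.78 + $37.58 + $103.68 + $17.28 + $79.40 + $47.45 = $746.81
Net pay = $1,727.98 − $746.81 = $981.17

$981.17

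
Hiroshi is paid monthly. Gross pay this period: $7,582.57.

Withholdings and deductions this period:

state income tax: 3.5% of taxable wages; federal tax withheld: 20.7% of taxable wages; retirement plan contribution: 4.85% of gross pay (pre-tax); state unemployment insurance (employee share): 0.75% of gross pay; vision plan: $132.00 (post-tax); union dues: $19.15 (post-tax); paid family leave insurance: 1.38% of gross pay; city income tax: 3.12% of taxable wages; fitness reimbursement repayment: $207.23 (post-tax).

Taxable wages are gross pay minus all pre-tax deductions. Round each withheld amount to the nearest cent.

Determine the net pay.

$4,723.84

Retirement plan contribution: $7,582.57 × 0.0485 = $367.75
Taxable wages = $7,582.57 − $367.75 = $7,214.82
State income tax: $7,214.82 × 0.035 = $252.52
Federal tax withheld: $7,214.82 × 0.207 = $1,493.47
City income tax: $7,214.82 × 0.0312 = $225.10
Paid family leave insurance: $7,582.57 × 0.0138 = $104.64
State unemployment insurance (employee share): $7,582.57 × 0.0075 = $56.87
Vision plan: $132.00
Fitness reimbursement repayment: $207.23
Union dues: $19.15
Total deductions = $367.75 + $252.52 + $1,493.47 + $225.10 + $104.64 + $56.87 + $132.00 + $207.23 + $19.15 = $2,858.73
Net pay = $7,582.57 − $2,858.73 = $4,723.84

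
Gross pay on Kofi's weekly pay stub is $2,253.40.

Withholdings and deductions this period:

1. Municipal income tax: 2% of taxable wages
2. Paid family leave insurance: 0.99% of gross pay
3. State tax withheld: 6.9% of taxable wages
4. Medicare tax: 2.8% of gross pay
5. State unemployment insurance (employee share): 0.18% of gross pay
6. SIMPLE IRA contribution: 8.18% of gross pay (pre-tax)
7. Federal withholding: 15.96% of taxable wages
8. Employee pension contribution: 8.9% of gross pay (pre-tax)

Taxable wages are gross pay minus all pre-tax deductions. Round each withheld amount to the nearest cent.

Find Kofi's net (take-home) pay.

$1,314.53

Employee pension contribution: $2,253.40 × 0.089 = $200.55
SIMPLE IRA contribution: $2,253.40 × 0.0818 = $184.33
Pre-tax total = $200.55 + $184.33 = $384.88
Taxable wages = $2,253.40 − $384.88 = $1,868.52
Municipal income tax: $1,868.52 × 0.02 = $37.37
Federal withholding: $1,868.52 × 0.1596 = $298.22
State tax withheld: $1,868.52 × 0.069 = $128.93
State unemployment insurance (employee share): $2,253.40 × 0.0018 = $4.06
Paid family leave insurance: $2,253.40 × 0.0099 = $22.31
Medicare tax: $2,253.40 × 0.028 = $63.10
Total deductions = $200.55 + $184.33 + $37.37 + $298.22 + $128.93 + $4.06 + $22.31 + $63.10 = $938.87
Net pay = $2,253.40 − $938.87 = $1,314.53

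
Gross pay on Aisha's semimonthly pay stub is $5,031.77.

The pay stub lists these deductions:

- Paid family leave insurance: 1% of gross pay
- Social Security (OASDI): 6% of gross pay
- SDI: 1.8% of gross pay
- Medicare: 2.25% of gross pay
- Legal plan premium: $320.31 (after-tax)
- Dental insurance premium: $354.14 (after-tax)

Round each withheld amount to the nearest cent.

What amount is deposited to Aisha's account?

Medicare: $5,031.77 × 0.0225 = $113.21
Paid family leave insurance: $5,031.77 × 0.01 = $50.32
SDI: $5,031.77 × 0.018 = $90.57
Social Security (OASDI): $5,031.77 × 0.06 = $301.91
Dental insurance premium: $354.14
Legal plan premium: $320.31
Total deductions = $113.21 + $50.32 + $90.57 + $301.91 + $354.14 + $320.31 = $1,230.46
Net pay = $5,031.77 − $1,230.46 = $3,801.31

$3,801.31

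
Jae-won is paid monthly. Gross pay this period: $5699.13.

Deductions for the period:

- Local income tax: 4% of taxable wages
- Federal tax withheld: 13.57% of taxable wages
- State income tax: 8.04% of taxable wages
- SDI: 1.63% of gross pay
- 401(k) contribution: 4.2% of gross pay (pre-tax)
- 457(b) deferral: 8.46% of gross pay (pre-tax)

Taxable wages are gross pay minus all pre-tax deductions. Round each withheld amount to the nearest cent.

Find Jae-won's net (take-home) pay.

401(k) contribution: $5699.13 × 0.042 = $239.36
457(b) deferral: $5699.13 × 0.0846 = $482.15
Pre-tax total = $239.36 + $482.15 = $721.51
Taxable wages = $5699.13 − $721.51 = $4977.62
Federal tax withheld: $4977.62 × 0.1357 = $675.46
State income tax: $4977.62 × 0.0804 = $400.20
Local income tax: $4977.62 × 0.04 = $199.10
SDI: $5699.13 × 0.0163 = $92.90
Total deductions = $239.36 + $482.15 + $675.46 + $400.20 + $199.10 + $92.90 = $2089.17
Net pay = $5699.13 − $2089.17 = $3609.96

$3609.96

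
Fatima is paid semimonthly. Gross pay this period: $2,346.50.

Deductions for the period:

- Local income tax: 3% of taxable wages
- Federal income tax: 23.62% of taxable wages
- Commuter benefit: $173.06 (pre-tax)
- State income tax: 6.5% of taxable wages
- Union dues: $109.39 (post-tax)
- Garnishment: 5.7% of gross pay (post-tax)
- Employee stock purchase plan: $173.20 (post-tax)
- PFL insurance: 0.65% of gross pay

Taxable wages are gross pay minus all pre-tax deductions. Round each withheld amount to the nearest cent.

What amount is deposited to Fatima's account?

$1,022.01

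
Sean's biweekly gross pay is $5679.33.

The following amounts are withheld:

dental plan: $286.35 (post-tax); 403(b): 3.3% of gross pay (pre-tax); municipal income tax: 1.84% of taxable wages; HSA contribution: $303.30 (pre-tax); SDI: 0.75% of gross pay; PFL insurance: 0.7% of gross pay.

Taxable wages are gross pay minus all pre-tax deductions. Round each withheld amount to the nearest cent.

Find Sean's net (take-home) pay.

$4724.44

403(b): $5679.33 × 0.033 = $187.42
HSA contribution: $303.30
Pre-tax total = $187.42 + $303.30 = $490.72
Taxable wages = $5679.33 − $490.72 = $5188.61
Municipal income tax: $5188.61 × 0.0184 = $95.47
PFL insurance: $5679.33 × 0.007 = $39.76
SDI: $5679.33 × 0.0075 = $42.59
Dental plan: $286.35
Total deductions = $187.42 + $303.30 + $95.47 + $39.76 + $42.59 + $286.35 = $954.89
Net pay = $5679.33 − $954.89 = $4724.44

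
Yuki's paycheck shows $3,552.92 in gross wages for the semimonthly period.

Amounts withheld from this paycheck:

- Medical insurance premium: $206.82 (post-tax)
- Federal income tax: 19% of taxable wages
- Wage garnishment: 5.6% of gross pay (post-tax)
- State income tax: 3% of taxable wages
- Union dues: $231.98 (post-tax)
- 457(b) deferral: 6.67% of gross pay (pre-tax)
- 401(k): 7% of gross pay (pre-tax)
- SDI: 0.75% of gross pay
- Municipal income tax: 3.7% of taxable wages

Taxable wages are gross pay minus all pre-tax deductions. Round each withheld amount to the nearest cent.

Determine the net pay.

$1,614.54

401(k): $3,552.92 × 0.07 = $248.70
457(b) deferral: $3,552.92 × 0.0667 = $236.98
Pre-tax total = $248.70 + $236.98 = $485.68
Taxable wages = $3,552.92 − $485.68 = $3,067.24
Municipal income tax: $3,067.24 × 0.037 = $113.49
Federal income tax: $3,067.24 × 0.19 = $582.78
State income tax: $3,067.24 × 0.03 = $92.02
SDI: $3,552.92 × 0.0075 = $26.65
Wage garnishment: $3,552.92 × 0.056 = $198.96
Medical insurance premium: $206.82
Union dues: $231.98
Total deductions = $248.70 + $236.98 + $113.49 + $582.78 + $92.02 + $26.65 + $198.96 + $206.82 + $231.98 = $1,938.38
Net pay = $3,552.92 − $1,938.38 = $1,614.54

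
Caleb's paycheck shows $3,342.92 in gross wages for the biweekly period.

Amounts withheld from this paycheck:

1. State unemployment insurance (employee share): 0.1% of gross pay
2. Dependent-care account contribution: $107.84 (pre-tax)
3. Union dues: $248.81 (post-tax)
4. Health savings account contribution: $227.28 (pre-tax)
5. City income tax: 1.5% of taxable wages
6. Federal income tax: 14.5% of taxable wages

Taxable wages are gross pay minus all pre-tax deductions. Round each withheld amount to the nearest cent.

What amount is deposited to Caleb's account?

$2,274.40

Health savings account contribution: $227.28
Dependent-care account contribution: $107.84
Pre-tax total = $227.28 + $107.84 = $335.12
Taxable wages = $3,342.92 − $335.12 = $3,007.80
City income tax: $3,007.80 × 0.015 = $45.12
Federal income tax: $3,007.80 × 0.145 = $436.13
State unemployment insurance (employee share): $3,342.92 × 0.001 = $3.34
Union dues: $248.81
Total deductions = $227.28 + $107.84 + $45.12 + $436.13 + $3.34 + $248.81 = $1,068.52
Net pay = $3,342.92 − $1,068.52 = $2,274.40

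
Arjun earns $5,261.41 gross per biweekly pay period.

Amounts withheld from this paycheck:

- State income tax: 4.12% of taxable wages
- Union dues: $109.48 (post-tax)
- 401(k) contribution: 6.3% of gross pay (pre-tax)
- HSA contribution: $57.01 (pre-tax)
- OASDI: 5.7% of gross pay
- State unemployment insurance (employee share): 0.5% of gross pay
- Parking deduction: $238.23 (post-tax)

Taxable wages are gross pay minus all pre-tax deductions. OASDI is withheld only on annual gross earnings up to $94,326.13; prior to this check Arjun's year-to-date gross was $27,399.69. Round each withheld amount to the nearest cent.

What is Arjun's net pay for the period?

401(k) contribution: $5,261.41 × 0.063 = $331.47
HSA contribution: $57.01
Pre-tax total = $331.47 + $57.01 = $388.48
Taxable wages = $5,261.41 − $388.48 = $4,872.93
State income tax: $4,872.93 × 0.0412 = $200.76
OASDI: cap not yet reached, full $5,261.41 is subject → $5,261.41 × 0.057 = $299.90
State unemployment insurance (employee share): $5,261.41 × 0.005 = $26.31
Parking deduction: $238.23
Union dues: $109.48
Total deductions = $331.47 + $57.01 + $200.76 + $299.90 + $26.31 + $238.23 + $109.48 = $1,263.16
Net pay = $5,261.41 − $1,263.16 = $3,998.25

$3,998.25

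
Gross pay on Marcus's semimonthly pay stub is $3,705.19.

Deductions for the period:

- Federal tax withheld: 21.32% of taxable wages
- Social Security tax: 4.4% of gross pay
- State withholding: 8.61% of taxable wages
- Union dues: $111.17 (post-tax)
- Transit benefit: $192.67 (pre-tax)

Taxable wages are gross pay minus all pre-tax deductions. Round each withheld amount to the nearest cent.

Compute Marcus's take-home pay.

Transit benefit: $192.67
Taxable wages = $3,705.19 − $192.67 = $3,512.52
Federal tax withheld: $3,512.52 × 0.2132 = $748.87
State withholding: $3,512.52 × 0.0861 = $302.43
Social Security tax: $3,705.19 × 0.044 = $163.03
Union dues: $111.17
Total deductions = $192.67 + $748.87 + $302.43 + $163.03 + $111.17 = $1,518.17
Net pay = $3,705.19 − $1,518.17 = $2,187.02

$2,187.02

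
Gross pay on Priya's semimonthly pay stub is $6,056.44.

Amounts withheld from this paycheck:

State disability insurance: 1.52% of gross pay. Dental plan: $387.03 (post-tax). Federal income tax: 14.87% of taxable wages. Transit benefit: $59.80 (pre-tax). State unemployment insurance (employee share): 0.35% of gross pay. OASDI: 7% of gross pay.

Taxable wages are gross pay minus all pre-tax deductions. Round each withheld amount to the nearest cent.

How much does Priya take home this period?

Transit benefit: $59.80
Taxable wages = $6,056.44 − $59.80 = $5,996.64
Federal income tax: $5,996.64 × 0.1487 = $891.70
OASDI: $6,056.44 × 0.07 = $423.95
State unemployment insurance (employee share): $6,056.44 × 0.0035 = $21.20
State disability insurance: $6,056.44 × 0.0152 = $92.06
Dental plan: $387.03
Total deductions = $59.80 + $891.70 + $423.95 + $21.20 + $92.06 + $387.03 = $1,875.74
Net pay = $6,056.44 − $1,875.74 = $4,180.70

$4,180.70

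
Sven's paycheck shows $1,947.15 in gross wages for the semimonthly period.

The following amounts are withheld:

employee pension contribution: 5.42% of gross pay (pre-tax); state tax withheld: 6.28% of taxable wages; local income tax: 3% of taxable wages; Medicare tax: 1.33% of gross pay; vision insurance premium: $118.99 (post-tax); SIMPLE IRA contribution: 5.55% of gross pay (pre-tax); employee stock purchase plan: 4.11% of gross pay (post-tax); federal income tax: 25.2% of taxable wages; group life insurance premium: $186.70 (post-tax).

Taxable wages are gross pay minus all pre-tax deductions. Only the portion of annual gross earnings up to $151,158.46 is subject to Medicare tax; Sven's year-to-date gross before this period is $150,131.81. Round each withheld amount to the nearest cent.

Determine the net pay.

SIMPLE IRA contribution: $1,947.15 × 0.0555 = $108.07
Employee pension contribution: $1,947.15 × 0.0542 = $105.54
Pre-tax total = $108.07 + $105.54 = $213.61
Taxable wages = $1,947.15 − $213.61 = $1,733.54
Federal income tax: $1,733.54 × 0.252 = $436.85
Local income tax: $1,733.54 × 0.03 = $52.01
State tax withheld: $1,733.54 × 0.0628 = $108.87
Medicare tax: only $151,158.46 − $150,131.81 = $1,026.65 of this check is subject → $1,026.65 × 0.0133 = $13.65
Vision insurance premium: $118.99
Group life insurance premium: $186.70
Employee stock purchase plan: $1,947.15 × 0.0411 = $80.03
Total deductions = $108.07 + $105.54 + $436.85 + $52.01 + $108.87 + $13.65 + $118.99 + $186.70 + $80.03 = $1,210.71
Net pay = $1,947.15 − $1,210.71 = $736.44

$736.44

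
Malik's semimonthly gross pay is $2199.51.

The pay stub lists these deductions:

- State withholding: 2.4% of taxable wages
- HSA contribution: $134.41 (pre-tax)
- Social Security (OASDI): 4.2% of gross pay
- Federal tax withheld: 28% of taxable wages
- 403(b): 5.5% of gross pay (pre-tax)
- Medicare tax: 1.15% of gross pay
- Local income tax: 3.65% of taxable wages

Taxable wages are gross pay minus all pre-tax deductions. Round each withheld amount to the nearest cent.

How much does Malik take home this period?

HSA contribution: $134.41
403(b): $2199.51 × 0.055 = $120.97
Pre-tax total = $134.41 + $120.97 = $255.38
Taxable wages = $2199.51 − $255.38 = $1944.13
Federal tax withheld: $1944.13 × 0.28 = $544.36
Local income tax: $1944.13 × 0.0365 = $70.96
State withholding: $1944.13 × 0.024 = $46.66
Medicare tax: $2199.51 × 0.0115 = $25.29
Social Security (OASDI): $2199.51 × 0.042 = $92.38
Total deductions = $134.41 + $120.97 + $544.36 + $70.96 + $46.66 + $25.29 + $92.38 = $1035.03
Net pay = $2199.51 − $1035.03 = $1164.48

$1164.48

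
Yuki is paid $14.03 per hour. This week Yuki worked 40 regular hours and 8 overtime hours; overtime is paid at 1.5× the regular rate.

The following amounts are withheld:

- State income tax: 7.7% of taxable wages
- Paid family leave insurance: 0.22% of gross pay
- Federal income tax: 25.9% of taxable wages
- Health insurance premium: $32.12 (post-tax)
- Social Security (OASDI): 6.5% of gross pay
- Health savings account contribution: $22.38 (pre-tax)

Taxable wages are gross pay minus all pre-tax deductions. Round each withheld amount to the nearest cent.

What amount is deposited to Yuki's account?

Regular pay: 40 × $14.03 = $561.20
Overtime pay: 8 × $14.03 × 1.5 = $168.36
Gross pay = $561.20 + $168.36 = $729.56
Health savings account contribution: $22.38
Taxable wages = $729.56 − $22.38 = $707.18
State income tax: $707.18 × 0.077 = $54.45
Federal income tax: $707.18 × 0.259 = $183.16
Paid family leave insurance: $729.56 × 0.0022 = $1.61
Social Security (OASDI): $729.56 × 0.065 = $47.42
Health insurance premium: $32.12
Total deductions = $22.38 + $54.45 + $183.16 + $1.61 + $47.42 + $32.12 = $341.14
Net pay = $729.56 − $341.14 = $388.42

$388.42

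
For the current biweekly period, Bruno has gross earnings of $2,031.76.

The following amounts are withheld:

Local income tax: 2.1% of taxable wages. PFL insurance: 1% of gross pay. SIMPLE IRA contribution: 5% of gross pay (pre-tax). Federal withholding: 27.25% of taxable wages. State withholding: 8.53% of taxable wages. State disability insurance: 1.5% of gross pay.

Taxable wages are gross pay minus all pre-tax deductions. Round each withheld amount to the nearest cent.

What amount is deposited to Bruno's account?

SIMPLE IRA contribution: $2,031.76 × 0.05 = $101.59
Taxable wages = $2,031.76 − $101.59 = $1,930.17
Local income tax: $1,930.17 × 0.021 = $40.53
State withholding: $1,930.17 × 0.0853 = $164.64
Federal withholding: $1,930.17 × 0.2725 = $525.97
PFL insurance: $2,031.76 × 0.01 = $20.32
State disability insurance: $2,031.76 × 0.015 = $30.48
Total deductions = $101.59 + $40.53 + $164.64 + $525.97 + $20.32 + $30.48 = $883.53
Net pay = $2,031.76 − $883.53 = $1,148.23

$1,148.23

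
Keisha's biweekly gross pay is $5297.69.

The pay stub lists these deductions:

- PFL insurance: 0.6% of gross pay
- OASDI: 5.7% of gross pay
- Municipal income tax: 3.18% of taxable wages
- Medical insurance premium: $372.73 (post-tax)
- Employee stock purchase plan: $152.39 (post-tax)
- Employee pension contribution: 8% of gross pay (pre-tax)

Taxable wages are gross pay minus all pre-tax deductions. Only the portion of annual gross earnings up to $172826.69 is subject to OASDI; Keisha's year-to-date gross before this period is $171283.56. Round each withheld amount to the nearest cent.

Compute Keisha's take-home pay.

$4074.01

Employee pension contribution: $5297.69 × 0.08 = $423.82
Taxable wages = $5297.69 − $423.82 = $4873.87
Municipal income tax: $4873.87 × 0.0318 = $154.99
OASDI: only $172826.69 − $171283.56 = $1543.13 of this check is subject → $1543.13 × 0.057 = $87.96
PFL insurance: $5297.69 × 0.006 = $31.79
Employee stock purchase plan: $152.39
Medical insurance premium: $372.73
Total deductions = $423.82 + $154.99 + $87.96 + $31.79 + $152.39 + $372.73 = $1223.68
Net pay = $5297.69 − $1223.68 = $4074.01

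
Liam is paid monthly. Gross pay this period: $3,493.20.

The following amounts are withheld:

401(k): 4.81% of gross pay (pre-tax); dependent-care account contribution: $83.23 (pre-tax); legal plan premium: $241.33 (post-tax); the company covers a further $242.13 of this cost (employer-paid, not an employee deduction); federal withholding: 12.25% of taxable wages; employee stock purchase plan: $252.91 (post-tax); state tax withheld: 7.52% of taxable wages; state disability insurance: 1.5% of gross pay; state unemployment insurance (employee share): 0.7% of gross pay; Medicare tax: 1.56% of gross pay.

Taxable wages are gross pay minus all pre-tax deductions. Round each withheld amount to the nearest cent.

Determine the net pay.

$1,975.44

401(k): $3,493.20 × 0.0481 = $168.02
Dependent-care account contribution: $83.23
Pre-tax total = $168.02 + $83.23 = $251.25
Taxable wages = $3,493.20 − $251.25 = $3,241.95
State tax withheld: $3,241.95 × 0.0752 = $243.79
Federal withholding: $3,241.95 × 0.1225 = $397.14
State unemployment insurance (employee share): $3,493.20 × 0.007 = $24.45
State disability insurance: $3,493.20 × 0.015 = $52.40
Medicare tax: $3,493.20 × 0.0156 = $54.49
Legal plan premium: $241.33
Employee stock purchase plan: $252.91
(Employer's $242.13 toward legal plan premium is not withheld from the employee.)
Total deductions = $168.02 + $83.23 + $243.79 + $397.14 + $24.45 + $52.40 + $54.49 + $241.33 + $252.91 = $1,517.76
Net pay = $3,493.20 − $1,517.76 = $1,975.44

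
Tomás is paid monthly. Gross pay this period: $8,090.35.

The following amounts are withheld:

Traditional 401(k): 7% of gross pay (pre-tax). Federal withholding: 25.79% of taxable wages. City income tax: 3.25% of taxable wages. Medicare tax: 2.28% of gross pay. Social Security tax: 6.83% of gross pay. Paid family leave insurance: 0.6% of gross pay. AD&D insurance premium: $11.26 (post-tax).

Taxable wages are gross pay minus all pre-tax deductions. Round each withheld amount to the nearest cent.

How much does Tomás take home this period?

Traditional 401(k): $8,090.35 × 0.07 = $566.32
Taxable wages = $8,090.35 − $566.32 = $7,524.03
City income tax: $7,524.03 × 0.0325 = $244.53
Federal withholding: $7,524.03 × 0.2579 = $1,940.45
Social Security tax: $8,090.35 × 0.0683 = $552.57
Paid family leave insurance: $8,090.35 × 0.006 = $48.54
Medicare tax: $8,090.35 × 0.0228 = $184.46
AD&D insurance premium: $11.26
Total deductions = $566.32 + $244.53 + $1,940.45 + $552.57 + $48.54 + $184.46 + $11.26 = $3,548.13
Net pay = $8,090.35 − $3,548.13 = $4,542.22

$4,542.22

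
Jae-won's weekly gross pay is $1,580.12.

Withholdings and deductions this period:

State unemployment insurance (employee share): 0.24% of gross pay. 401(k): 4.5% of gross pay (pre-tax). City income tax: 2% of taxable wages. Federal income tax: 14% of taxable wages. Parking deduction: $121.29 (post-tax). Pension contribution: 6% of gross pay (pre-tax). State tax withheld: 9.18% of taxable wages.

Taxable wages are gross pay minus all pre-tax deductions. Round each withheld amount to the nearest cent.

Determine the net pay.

401(k): $1,580.12 × 0.045 = $71.11
Pension contribution: $1,580.12 × 0.06 = $94.81
Pre-tax total = $71.11 + $94.81 = $165.92
Taxable wages = $1,580.12 − $165.92 = $1,414.20
Federal income tax: $1,414.20 × 0.14 = $197.99
State tax withheld: $1,414.20 × 0.0918 = $129.82
City income tax: $1,414.20 × 0.02 = $28.28
State unemployment insurance (employee share): $1,580.12 × 0.0024 = $3.79
Parking deduction: $121.29
Total deductions = $71.11 + $94.81 + $197.99 + $129.82 + $28.28 + $3.79 + $121.29 = $647.09
Net pay = $1,580.12 − $647.09 = $933.03

$933.03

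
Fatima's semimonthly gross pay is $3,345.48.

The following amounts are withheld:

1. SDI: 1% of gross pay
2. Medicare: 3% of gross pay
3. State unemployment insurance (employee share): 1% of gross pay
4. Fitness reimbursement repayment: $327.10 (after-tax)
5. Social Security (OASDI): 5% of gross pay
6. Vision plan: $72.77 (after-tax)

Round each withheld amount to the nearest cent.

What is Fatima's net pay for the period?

$2,611.08

Social Security (OASDI): $3,345.48 × 0.05 = $167.27
SDI: $3,345.48 × 0.01 = $33.45
Medicare: $3,345.48 × 0.03 = $100.36
State unemployment insurance (employee share): $3,345.48 × 0.01 = $33.45
Vision plan: $72.77
Fitness reimbursement repayment: $327.10
Total deductions = $167.27 + $33.45 + $100.36 + $33.45 + $72.77 + $327.10 = $734.40
Net pay = $3,345.48 − $734.40 = $2,611.08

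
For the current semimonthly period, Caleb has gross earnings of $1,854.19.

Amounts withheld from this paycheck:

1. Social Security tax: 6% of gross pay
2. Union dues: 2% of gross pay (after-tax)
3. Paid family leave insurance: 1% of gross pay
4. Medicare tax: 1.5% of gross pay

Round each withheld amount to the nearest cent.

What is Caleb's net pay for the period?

$1,659.51

Social Security tax: $1,854.19 × 0.06 = $111.25
Medicare tax: $1,854.19 × 0.015 = $27.81
Paid family leave insurance: $1,854.19 × 0.01 = $18.54
Union dues: $1,854.19 × 0.02 = $37.08
Total deductions = $111.25 + $27.81 + $18.54 + $37.08 = $194.68
Net pay = $1,854.19 − $194.68 = $1,659.51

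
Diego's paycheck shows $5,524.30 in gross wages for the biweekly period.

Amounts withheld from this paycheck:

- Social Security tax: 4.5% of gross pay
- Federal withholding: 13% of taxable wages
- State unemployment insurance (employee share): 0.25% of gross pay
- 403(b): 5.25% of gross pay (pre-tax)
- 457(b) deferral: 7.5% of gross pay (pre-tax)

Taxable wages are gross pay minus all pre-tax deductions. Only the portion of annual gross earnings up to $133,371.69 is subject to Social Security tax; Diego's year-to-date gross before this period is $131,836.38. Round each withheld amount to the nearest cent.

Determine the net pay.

457(b) deferral: $5,524.30 × 0.075 = $414.32
403(b): $5,524.30 × 0.0525 = $290.03
Pre-tax total = $414.32 + $290.03 = $704.35
Taxable wages = $5,524.30 − $704.35 = $4,819.95
Federal withholding: $4,819.95 × 0.13 = $626.59
State unemployment insurance (employee share): $5,524.30 × 0.0025 = $13.81
Social Security tax: only $133,371.69 − $131,836.38 = $1,535.31 of this check is subject → $1,535.31 × 0.045 = $69.09
Total deductions = $414.32 + $290.03 + $626.59 + $13.81 + $69.09 = $1,413.84
Net pay = $5,524.30 − $1,413.84 = $4,110.46

$4,110.46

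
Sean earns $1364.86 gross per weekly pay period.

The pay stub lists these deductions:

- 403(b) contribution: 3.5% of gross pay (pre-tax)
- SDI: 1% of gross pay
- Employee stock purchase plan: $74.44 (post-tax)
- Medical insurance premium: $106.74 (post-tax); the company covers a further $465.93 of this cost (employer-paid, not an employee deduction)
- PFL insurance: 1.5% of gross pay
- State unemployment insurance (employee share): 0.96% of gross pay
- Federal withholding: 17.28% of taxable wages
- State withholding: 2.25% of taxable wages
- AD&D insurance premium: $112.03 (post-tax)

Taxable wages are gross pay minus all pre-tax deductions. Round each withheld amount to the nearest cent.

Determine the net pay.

$719.44

403(b) contribution: $1364.86 × 0.035 = $47.77
Taxable wages = $1364.86 − $47.77 = $1317.09
Federal withholding: $1317.09 × 0.1728 = $227.59
State withholding: $1317.09 × 0.0225 = $29.63
SDI: $1364.86 × 0.01 = $13.65
State unemployment insurance (employee share): $1364.86 × 0.0096 = $13.10
PFL insurance: $1364.86 × 0.015 = $20.47
Medical insurance premium: $106.74
AD&D insurance premium: $112.03
Employee stock purchase plan: $74.44
(Employer's $465.93 toward medical insurance premium is not withheld from the employee.)
Total deductions = $47.77 + $227.59 + $29.63 + $13.65 + $13.10 + $20.47 + $106.74 + $112.03 + $74.44 = $645.42
Net pay = $1364.86 − $645.42 = $719.44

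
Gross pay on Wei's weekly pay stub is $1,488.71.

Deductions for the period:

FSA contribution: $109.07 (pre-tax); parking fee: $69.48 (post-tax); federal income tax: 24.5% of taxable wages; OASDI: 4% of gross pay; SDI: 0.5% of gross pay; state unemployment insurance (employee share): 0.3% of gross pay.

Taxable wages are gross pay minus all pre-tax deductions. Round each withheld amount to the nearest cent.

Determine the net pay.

$900.69

FSA contribution: $109.07
Taxable wages = $1,488.71 − $109.07 = $1,379.64
Federal income tax: $1,379.64 × 0.245 = $338.01
SDI: $1,488.71 × 0.005 = $7.44
State unemployment insurance (employee share): $1,488.71 × 0.003 = $4.47
OASDI: $1,488.71 × 0.04 = $59.55
Parking fee: $69.48
Total deductions = $109.07 + $338.01 + $7.44 + $4.47 + $59.55 + $69.48 = $588.02
Net pay = $1,488.71 − $588.02 = $900.69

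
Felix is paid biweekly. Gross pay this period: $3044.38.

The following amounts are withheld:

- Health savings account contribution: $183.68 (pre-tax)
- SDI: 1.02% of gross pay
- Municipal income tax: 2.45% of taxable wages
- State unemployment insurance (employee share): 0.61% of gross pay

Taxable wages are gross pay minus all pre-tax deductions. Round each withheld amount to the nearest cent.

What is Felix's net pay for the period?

$2740.99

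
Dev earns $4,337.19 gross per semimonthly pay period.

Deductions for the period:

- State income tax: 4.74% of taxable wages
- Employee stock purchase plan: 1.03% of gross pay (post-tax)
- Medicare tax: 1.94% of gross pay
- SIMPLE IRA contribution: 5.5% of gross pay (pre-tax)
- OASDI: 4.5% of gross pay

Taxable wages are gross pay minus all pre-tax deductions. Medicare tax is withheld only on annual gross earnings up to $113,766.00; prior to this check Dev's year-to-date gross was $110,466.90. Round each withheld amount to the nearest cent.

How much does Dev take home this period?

SIMPLE IRA contribution: $4,337.19 × 0.055 = $238.55
Taxable wages = $4,337.19 − $238.55 = $4,098.64
State income tax: $4,098.64 × 0.0474 = $194.28
OASDI: $4,337.19 × 0.045 = $195.17
Medicare tax: only $113,766.00 − $110,466.90 = $3,299.10 of this check is subject → $3,299.10 × 0.0194 = $64.00
Employee stock purchase plan: $4,337.19 × 0.0103 = $44.67
Total deductions = $238.55 + $194.28 + $195.17 + $64.00 + $44.67 = $736.67
Net pay = $4,337.19 − $736.67 = $3,600.52

$3,600.52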